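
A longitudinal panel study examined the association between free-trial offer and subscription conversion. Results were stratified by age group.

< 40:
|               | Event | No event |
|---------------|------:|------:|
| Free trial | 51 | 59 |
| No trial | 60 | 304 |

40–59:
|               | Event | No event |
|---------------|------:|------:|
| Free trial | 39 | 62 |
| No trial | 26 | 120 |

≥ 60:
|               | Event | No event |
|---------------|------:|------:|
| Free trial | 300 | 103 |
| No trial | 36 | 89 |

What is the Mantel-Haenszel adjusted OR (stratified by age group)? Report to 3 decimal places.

OR_MH = Σ(aᵢdᵢ/nᵢ) / Σ(bᵢcᵢ/nᵢ), where nᵢ is the stratum total.
Stratum 1 (< 40): n = 474; a·d/n = 51·304/474 = 32.7089; b·c/n = 59·60/474 = 7.4684
Stratum 2 (40–59): n = 247; a·d/n = 39·120/247 = 18.9474; b·c/n = 62·26/247 = 6.5263
Stratum 3 (≥ 60): n = 528; a·d/n = 300·89/528 = 50.5682; b·c/n = 103·36/528 = 7.0227
OR_MH = (32.7089 + 18.9474 + 50.5682) / (7.4684 + 6.5263 + 7.0227) = 102.2244 / 21.0174 = 4.86380

4.864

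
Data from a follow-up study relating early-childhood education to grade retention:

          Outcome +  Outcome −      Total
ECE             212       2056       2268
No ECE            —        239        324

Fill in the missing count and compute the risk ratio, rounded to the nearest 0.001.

The missing cell is in the unexposed row: 324 − 239 = 85.
So a = 212, b = 2056, c = 85, d = 239.
RR = [a/(a+b)] / [c/(c+d)] = (212/2268) / (85/324) = 0.09347/0.26235 = 0.35630

0.356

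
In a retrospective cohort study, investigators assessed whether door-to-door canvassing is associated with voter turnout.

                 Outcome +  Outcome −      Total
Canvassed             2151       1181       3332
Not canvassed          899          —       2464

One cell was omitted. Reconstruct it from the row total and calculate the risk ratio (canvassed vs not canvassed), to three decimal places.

The missing cell is in the unexposed row: 2464 − 899 = 1565.
So a = 2151, b = 1181, c = 899, d = 1565.
RR = [a/(a+b)] / [c/(c+d)] = (2151/3332) / (899/2464) = 0.64556/0.36485 = 1.76936

1.769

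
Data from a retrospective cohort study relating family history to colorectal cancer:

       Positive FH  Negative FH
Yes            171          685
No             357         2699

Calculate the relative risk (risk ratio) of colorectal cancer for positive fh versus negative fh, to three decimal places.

Reading the table with exposure as columns: a = 171 (Positive FH, case), b = 357 (Positive FH, non-case), c = 685 (Negative FH, case), d = 2699.
Risk in exposed = 171/528 = 0.32386; risk in unexposed = 685/3384 = 0.20242.
RR = 0.32386 / 0.20242 = 1.59993
The risk among the exposed is 1.60 times that among the unexposed.

1.600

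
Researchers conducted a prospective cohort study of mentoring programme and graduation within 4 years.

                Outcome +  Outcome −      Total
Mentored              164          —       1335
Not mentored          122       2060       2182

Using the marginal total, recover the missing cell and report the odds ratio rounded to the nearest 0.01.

The missing cell is in the exposed row: 1335 − 164 = 1171.
So a = 164, b = 1171, c = 122, d = 2060.
OR = (a·d)/(b·c) = (164 × 2060) / (1171 × 122) = 337840 / 142862 = 2.36480

2.36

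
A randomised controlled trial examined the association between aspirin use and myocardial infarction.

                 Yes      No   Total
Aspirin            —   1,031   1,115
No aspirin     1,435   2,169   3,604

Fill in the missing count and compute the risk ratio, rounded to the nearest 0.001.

0.189

The missing cell is in the exposed row: 1115 − 1031 = 84.
So a = 84, b = 1031, c = 1435, d = 2169.
RR = [a/(a+b)] / [c/(c+d)] = (84/1115) / (1435/3604) = 0.07534/0.39817 = 0.18921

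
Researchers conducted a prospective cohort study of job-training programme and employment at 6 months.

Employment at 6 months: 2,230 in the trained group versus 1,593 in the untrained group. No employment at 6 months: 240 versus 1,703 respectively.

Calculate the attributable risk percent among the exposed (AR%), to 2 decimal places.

46.47

From the description: a = 2230, b = 240, c = 1593, d = 1703.
Risk in exposed = 2230/2470 = 0.90283; risk in unexposed = 1593/3296 = 0.48331.
RR = 0.90283/0.48331 = 1.86801
AR% = (RR − 1)/RR × 100 = (1.86801 − 1)/1.86801 × 100 = 46.4671%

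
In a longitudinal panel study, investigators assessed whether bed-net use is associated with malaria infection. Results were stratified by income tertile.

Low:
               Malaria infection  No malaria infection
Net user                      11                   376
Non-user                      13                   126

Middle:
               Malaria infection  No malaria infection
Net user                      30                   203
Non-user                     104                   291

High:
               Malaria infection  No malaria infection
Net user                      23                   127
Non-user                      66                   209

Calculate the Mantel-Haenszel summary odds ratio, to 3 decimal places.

0.445

OR_MH = Σ(aᵢdᵢ/nᵢ) / Σ(bᵢcᵢ/nᵢ), where nᵢ is the stratum total.
Stratum 1 (Low): n = 526; a·d/n = 11·126/526 = 2.6350; b·c/n = 376·13/526 = 9.2928
Stratum 2 (Middle): n = 628; a·d/n = 30·291/628 = 13.9013; b·c/n = 203·104/628 = 33.6178
Stratum 3 (High): n = 425; a·d/n = 23·209/425 = 11.3106; b·c/n = 127·66/425 = 19.7224
OR_MH = (2.6350 + 13.9013 + 11.3106) / (9.2928 + 33.6178 + 19.7224) = 27.8468 / 62.6330 = 0.44460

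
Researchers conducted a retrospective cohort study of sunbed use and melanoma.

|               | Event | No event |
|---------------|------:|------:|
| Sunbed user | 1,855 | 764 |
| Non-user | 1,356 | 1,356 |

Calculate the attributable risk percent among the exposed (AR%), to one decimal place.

29.4

Cells: a = 1855, b = 764, c = 1356, d = 1356.
Risk in exposed = 1855/2619 = 0.70829; risk in unexposed = 1356/2712 = 0.50000.
RR = 0.70829/0.50000 = 1.41657
AR% = (RR − 1)/RR × 100 = (1.41657 − 1)/1.41657 × 100 = 29.4070%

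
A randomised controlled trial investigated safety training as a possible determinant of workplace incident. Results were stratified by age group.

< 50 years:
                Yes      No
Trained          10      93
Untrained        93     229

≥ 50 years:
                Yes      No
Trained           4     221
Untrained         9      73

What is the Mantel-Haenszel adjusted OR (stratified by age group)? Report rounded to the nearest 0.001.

OR_MH = Σ(aᵢdᵢ/nᵢ) / Σ(bᵢcᵢ/nᵢ), where nᵢ is the stratum total.
Stratum 1 (< 50 years): n = 425; a·d/n = 10·229/425 = 5.3882; b·c/n = 93·93/425 = 20.3506
Stratum 2 (≥ 50 years): n = 307; a·d/n = 4·73/307 = 0.9511; b·c/n = 221·9/307 = 6.4788
OR_MH = (5.3882 + 0.9511) / (20.3506 + 6.4788) = 6.3394 / 26.8294 = 0.23628

0.236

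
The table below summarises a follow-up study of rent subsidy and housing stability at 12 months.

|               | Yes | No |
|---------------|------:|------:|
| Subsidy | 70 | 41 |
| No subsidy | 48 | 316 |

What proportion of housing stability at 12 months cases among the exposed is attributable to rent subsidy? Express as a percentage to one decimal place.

Cells: a = 70, b = 41, c = 48, d = 316.
Risk in exposed = 70/111 = 0.63063; risk in unexposed = 48/364 = 0.13187.
RR = 0.63063/0.13187 = 4.78228
AR% = (RR − 1)/RR × 100 = (4.78228 − 1)/4.78228 × 100 = 79.0895%

79.1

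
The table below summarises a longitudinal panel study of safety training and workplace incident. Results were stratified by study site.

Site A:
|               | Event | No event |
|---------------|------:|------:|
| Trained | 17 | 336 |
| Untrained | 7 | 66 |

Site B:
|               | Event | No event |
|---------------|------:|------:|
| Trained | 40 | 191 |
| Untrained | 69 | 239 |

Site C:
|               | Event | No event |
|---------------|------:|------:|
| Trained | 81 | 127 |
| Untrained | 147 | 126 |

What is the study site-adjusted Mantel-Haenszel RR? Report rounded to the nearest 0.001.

0.725

RR_MH = Σ(aᵢ·n₀ᵢ/nᵢ) / Σ(cᵢ·n₁ᵢ/nᵢ), with n₁ᵢ = aᵢ+bᵢ (exposed), n₀ᵢ = cᵢ+dᵢ (unexposed), nᵢ = n₁ᵢ+n₀ᵢ.
Stratum 1 (Site A): n₁ = 353, n₀ = 73, n = 426; a·n₀/n = 17·73/426 = 2.9131; c·n₁/n = 7·353/426 = 5.8005
Stratum 2 (Site B): n₁ = 231, n₀ = 308, n = 539; a·n₀/n = 40·308/539 = 22.8571; c·n₁/n = 69·231/539 = 29.5714
Stratum 3 (Site C): n₁ = 208, n₀ = 273, n = 481; a·n₀/n = 81·273/481 = 45.9730; c·n₁/n = 147·208/481 = 63.5676
RR_MH = (2.9131 + 22.8571 + 45.9730) / (5.8005 + 29.5714 + 63.5676) = 71.7433 / 98.9395 = 0.72512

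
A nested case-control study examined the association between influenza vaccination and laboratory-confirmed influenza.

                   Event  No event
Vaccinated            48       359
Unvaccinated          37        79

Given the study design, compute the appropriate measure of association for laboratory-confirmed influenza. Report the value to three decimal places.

0.285

Cells: a = 48, b = 359, c = 37, d = 79.
This is a nested case-control study: participants were sampled on outcome status, so risks in the source population cannot be estimated directly — relative risk is not valid here. The odds ratio is the appropriate measure.
OR = (a·d)/(b·c) = (48 × 79) / (359 × 37) = 3792 / 13283 = 0.28548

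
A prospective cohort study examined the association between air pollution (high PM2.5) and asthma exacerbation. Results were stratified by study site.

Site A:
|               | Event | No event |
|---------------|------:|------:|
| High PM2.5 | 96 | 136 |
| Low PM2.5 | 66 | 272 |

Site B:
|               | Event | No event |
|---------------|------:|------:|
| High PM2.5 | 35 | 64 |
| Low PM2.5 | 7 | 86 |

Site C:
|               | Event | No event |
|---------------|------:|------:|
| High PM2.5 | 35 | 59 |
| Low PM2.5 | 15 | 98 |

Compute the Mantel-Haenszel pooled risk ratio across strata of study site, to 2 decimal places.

RR_MH = Σ(aᵢ·n₀ᵢ/nᵢ) / Σ(cᵢ·n₁ᵢ/nᵢ), with n₁ᵢ = aᵢ+bᵢ (exposed), n₀ᵢ = cᵢ+dᵢ (unexposed), nᵢ = n₁ᵢ+n₀ᵢ.
Stratum 1 (Site A): n₁ = 232, n₀ = 338, n = 570; a·n₀/n = 96·338/570 = 56.9263; c·n₁/n = 66·232/570 = 26.8632
Stratum 2 (Site B): n₁ = 99, n₀ = 93, n = 192; a·n₀/n = 35·93/192 = 16.9531; c·n₁/n = 7·99/192 = 3.6094
Stratum 3 (Site C): n₁ = 94, n₀ = 113, n = 207; a·n₀/n = 35·113/207 = 19.1063; c·n₁/n = 15·94/207 = 6.8116
RR_MH = (56.9263 + 16.9531 + 19.1063) / (26.8632 + 3.6094 + 6.8116) = 92.9857 / 37.2841 = 2.49398

2.49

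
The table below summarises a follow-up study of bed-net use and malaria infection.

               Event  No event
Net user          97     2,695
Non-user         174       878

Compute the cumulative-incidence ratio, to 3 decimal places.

0.210

Cells: a = 97, b = 2695, c = 174, d = 878.
Risk in exposed = 97/2792 = 0.03474; risk in unexposed = 174/1052 = 0.16540.
RR = 0.03474 / 0.16540 = 0.21005
The risk is 79% lower among the exposed than among the unexposed.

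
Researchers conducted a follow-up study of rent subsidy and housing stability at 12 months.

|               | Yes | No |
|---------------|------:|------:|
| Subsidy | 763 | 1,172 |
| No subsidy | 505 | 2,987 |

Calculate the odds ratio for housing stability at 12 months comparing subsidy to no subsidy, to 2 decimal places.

3.85

Cells: a = 763, b = 1172, c = 505, d = 2987.
OR = (a·d)/(b·c) = (763 × 2987) / (1172 × 505) = 2279081 / 591860 = 3.85071
The odds of housing stability at 12 months are about 3.85 times as high in the subsidy group.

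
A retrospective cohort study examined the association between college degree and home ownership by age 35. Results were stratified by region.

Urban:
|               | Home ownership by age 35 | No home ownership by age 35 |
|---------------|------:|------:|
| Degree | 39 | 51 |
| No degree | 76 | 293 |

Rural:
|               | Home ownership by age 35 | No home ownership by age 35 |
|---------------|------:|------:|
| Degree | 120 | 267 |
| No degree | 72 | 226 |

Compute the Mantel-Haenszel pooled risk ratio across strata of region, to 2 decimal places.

1.50

RR_MH = Σ(aᵢ·n₀ᵢ/nᵢ) / Σ(cᵢ·n₁ᵢ/nᵢ), with n₁ᵢ = aᵢ+bᵢ (exposed), n₀ᵢ = cᵢ+dᵢ (unexposed), nᵢ = n₁ᵢ+n₀ᵢ.
Stratum 1 (Urban): n₁ = 90, n₀ = 369, n = 459; a·n₀/n = 39·369/459 = 31.3529; c·n₁/n = 76·90/459 = 14.9020
Stratum 2 (Rural): n₁ = 387, n₀ = 298, n = 685; a·n₀/n = 120·298/685 = 52.2044; c·n₁/n = 72·387/685 = 40.6774
RR_MH = (31.3529 + 52.2044) / (14.9020 + 40.6774) = 83.5573 / 55.5793 = 1.50339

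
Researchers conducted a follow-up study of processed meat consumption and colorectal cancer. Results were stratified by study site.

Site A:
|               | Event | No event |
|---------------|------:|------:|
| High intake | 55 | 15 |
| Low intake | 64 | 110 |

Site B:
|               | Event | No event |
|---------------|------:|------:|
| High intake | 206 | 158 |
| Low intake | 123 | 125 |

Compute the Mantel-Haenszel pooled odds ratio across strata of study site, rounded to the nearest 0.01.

OR_MH = Σ(aᵢdᵢ/nᵢ) / Σ(bᵢcᵢ/nᵢ), where nᵢ is the stratum total.
Stratum 1 (Site A): n = 244; a·d/n = 55·110/244 = 24.7951; b·c/n = 15·64/244 = 3.9344
Stratum 2 (Site B): n = 612; a·d/n = 206·125/612 = 42.0752; b·c/n = 158·123/612 = 31.7549
OR_MH = (24.7951 + 42.0752) / (3.9344 + 31.7549) = 66.8702 / 35.6893 = 1.87368

1.87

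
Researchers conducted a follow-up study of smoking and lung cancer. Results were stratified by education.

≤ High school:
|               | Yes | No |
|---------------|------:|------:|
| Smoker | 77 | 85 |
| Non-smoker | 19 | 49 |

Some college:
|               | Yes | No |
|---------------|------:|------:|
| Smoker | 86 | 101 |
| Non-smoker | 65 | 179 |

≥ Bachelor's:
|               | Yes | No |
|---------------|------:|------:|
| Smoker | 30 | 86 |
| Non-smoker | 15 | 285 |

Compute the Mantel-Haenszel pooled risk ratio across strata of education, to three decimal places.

2.034

RR_MH = Σ(aᵢ·n₀ᵢ/nᵢ) / Σ(cᵢ·n₁ᵢ/nᵢ), with n₁ᵢ = aᵢ+bᵢ (exposed), n₀ᵢ = cᵢ+dᵢ (unexposed), nᵢ = n₁ᵢ+n₀ᵢ.
Stratum 1 (≤ High school): n₁ = 162, n₀ = 68, n = 230; a·n₀/n = 77·68/230 = 22.7652; c·n₁/n = 19·162/230 = 13.3826
Stratum 2 (Some college): n₁ = 187, n₀ = 244, n = 431; a·n₀/n = 86·244/431 = 48.6868; c·n₁/n = 65·187/431 = 28.2019
Stratum 3 (≥ Bachelor's): n₁ = 116, n₀ = 300, n = 416; a·n₀/n = 30·300/416 = 21.6346; c·n₁/n = 15·116/416 = 4.1827
RR_MH = (22.7652 + 48.6868 + 21.6346) / (13.3826 + 28.2019 + 4.1827) = 93.0866 / 45.7672 = 2.03392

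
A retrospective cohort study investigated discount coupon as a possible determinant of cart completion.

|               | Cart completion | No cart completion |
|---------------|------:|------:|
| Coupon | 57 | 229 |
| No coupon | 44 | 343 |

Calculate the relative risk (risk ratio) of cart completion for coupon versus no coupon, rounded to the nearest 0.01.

1.75

Cells: a = 57, b = 229, c = 44, d = 343.
Risk in exposed = 57/286 = 0.19930; risk in unexposed = 44/387 = 0.11370.
RR = 0.19930 / 0.11370 = 1.75294
The risk among the exposed is 1.75 times that among the unexposed.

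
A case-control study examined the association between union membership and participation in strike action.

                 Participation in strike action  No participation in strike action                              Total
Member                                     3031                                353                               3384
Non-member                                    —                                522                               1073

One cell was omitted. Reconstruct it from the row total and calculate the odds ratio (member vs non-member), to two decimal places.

8.13

The missing cell is in the unexposed row: 1073 − 522 = 551.
So a = 3031, b = 353, c = 551, d = 522.
OR = (a·d)/(b·c) = (3031 × 522) / (353 × 551) = 1582182 / 194503 = 8.13449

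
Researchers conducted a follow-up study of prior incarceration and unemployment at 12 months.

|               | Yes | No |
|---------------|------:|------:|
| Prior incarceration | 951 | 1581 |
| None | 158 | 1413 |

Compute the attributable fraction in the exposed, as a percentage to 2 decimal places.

Cells: a = 951, b = 1581, c = 158, d = 1413.
Risk in exposed = 951/2532 = 0.37559; risk in unexposed = 158/1571 = 0.10057.
RR = 0.37559/0.10057 = 3.73453
AR% = (RR − 1)/RR × 100 = (3.73453 − 1)/3.73453 × 100 = 73.2229%

73.22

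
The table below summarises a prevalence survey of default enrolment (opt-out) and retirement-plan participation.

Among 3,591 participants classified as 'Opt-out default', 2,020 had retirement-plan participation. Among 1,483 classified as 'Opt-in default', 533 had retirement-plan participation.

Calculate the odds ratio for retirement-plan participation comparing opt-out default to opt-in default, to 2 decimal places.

From the description: a = 2020, b = 1571, c = 533, d = 950.
OR = (a·d)/(b·c) = (2020 × 950) / (1571 × 533) = 1919000 / 837343 = 2.29177
The odds of retirement-plan participation are about 2.29 times as high in the opt-out default group.

2.29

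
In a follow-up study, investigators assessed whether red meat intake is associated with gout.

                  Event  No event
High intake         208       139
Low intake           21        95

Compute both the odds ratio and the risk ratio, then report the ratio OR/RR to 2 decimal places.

Cells: a = 208, b = 139, c = 21, d = 95.
OR = (208·95)/(139·21) = 19760/2919 = 6.76944
Risk in exposed = 208/347 = 0.59942; risk in unexposed = 21/116 = 0.18103; RR = 3.31110
OR/RR = 6.76944 / 3.31110 = 2.04447
The outcome is not rare, so the OR lies further from 1 than the RR.

2.04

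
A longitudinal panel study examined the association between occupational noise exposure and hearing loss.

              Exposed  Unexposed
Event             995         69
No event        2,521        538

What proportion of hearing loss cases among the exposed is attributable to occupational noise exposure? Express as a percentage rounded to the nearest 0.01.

59.83

Reading the table with exposure as columns: a = 995 (Exposed, case), b = 2521 (Exposed, non-case), c = 69 (Unexposed, case), d = 538.
Risk in exposed = 995/3516 = 0.28299; risk in unexposed = 69/607 = 0.11367.
RR = 0.28299/0.11367 = 2.48951
AR% = (RR − 1)/RR × 100 = (2.48951 − 1)/2.48951 × 100 = 59.8314%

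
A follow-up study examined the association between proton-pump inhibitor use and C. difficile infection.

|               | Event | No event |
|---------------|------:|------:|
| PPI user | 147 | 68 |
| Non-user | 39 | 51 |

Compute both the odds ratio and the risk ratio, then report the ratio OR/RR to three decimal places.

1.792

Cells: a = 147, b = 68, c = 39, d = 51.
OR = (147·51)/(68·39) = 7497/2652 = 2.82692
Risk in exposed = 147/215 = 0.68372; risk in unexposed = 39/90 = 0.43333; RR = 1.57782
OR/RR = 2.82692 / 1.57782 = 1.79167
The outcome is not rare, so the OR lies further from 1 than the RR.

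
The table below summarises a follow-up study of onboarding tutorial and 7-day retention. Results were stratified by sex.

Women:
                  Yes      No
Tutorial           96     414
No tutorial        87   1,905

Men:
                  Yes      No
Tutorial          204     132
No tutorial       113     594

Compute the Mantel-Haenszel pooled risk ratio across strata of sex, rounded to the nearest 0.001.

3.966

RR_MH = Σ(aᵢ·n₀ᵢ/nᵢ) / Σ(cᵢ·n₁ᵢ/nᵢ), with n₁ᵢ = aᵢ+bᵢ (exposed), n₀ᵢ = cᵢ+dᵢ (unexposed), nᵢ = n₁ᵢ+n₀ᵢ.
Stratum 1 (Women): n₁ = 510, n₀ = 1992, n = 2502; a·n₀/n = 96·1992/2502 = 76.4317; c·n₁/n = 87·510/2502 = 17.7338
Stratum 2 (Men): n₁ = 336, n₀ = 707, n = 1043; a·n₀/n = 204·707/1043 = 138.2819; c·n₁/n = 113·336/1043 = 36.4027
RR_MH = (76.4317 + 138.2819) / (17.7338 + 36.4027) = 214.7135 / 54.1365 = 3.96615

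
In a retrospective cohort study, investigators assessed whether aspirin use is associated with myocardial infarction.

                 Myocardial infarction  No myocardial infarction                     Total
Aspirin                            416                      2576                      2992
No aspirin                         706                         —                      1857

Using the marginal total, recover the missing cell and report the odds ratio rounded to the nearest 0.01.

The missing cell is in the unexposed row: 1857 − 706 = 1151.
So a = 416, b = 2576, c = 706, d = 1151.
OR = (a·d)/(b·c) = (416 × 1151) / (2576 × 706) = 478816 / 1818656 = 0.26328

0.26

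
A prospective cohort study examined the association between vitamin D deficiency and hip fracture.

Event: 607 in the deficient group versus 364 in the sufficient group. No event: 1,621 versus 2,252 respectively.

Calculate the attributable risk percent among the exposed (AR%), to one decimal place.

48.9

From the description: a = 607, b = 1621, c = 364, d = 2252.
Risk in exposed = 607/2228 = 0.27244; risk in unexposed = 364/2616 = 0.13914.
RR = 0.27244/0.13914 = 1.95799
AR% = (RR − 1)/RR × 100 = (1.95799 − 1)/1.95799 × 100 = 48.9271%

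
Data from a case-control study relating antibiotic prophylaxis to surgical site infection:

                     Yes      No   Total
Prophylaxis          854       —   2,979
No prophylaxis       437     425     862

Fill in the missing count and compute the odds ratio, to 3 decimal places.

0.391

The missing cell is in the exposed row: 2979 − 854 = 2125.
So a = 854, b = 2125, c = 437, d = 425.
OR = (a·d)/(b·c) = (854 × 425) / (2125 × 437) = 362950 / 928625 = 0.39085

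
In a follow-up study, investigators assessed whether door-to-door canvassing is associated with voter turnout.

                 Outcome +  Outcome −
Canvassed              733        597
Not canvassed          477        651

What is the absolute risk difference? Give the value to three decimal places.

Cells: a = 733, b = 597, c = 477, d = 651.
Risk in exposed = 733/1330 = 0.551128; risk in unexposed = 477/1128 = 0.422872.
Risk difference = 0.551128 − 0.422872 = 0.128255

0.128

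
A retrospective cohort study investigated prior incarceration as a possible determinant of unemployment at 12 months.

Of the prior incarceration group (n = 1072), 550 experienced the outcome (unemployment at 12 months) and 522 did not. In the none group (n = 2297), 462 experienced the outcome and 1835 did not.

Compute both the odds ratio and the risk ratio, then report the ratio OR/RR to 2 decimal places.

1.64

From the description: a = 550, b = 522, c = 462, d = 1835.
OR = (550·1835)/(522·462) = 1009250/241164 = 4.18491
Risk in exposed = 550/1072 = 0.51306; risk in unexposed = 462/2297 = 0.20113; RR = 2.55086
OR/RR = 4.18491 / 2.55086 = 1.64059
The outcome is not rare, so the OR lies further from 1 than the RR.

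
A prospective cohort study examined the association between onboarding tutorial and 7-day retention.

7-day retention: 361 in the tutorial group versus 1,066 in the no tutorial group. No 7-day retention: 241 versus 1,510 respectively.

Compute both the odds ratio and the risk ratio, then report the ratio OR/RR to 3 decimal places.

From the description: a = 361, b = 241, c = 1066, d = 1510.
OR = (361·1510)/(241·1066) = 545110/256906 = 2.12183
Risk in exposed = 361/602 = 0.59967; risk in unexposed = 1066/2576 = 0.41382; RR = 1.44910
OR/RR = 2.12183 / 1.44910 = 1.46423
The outcome is not rare, so the OR lies further from 1 than the RR.

1.464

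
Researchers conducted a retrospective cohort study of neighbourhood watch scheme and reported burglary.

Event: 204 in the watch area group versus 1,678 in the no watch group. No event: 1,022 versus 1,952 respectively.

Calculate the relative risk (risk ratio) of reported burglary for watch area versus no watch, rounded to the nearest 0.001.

From the description: a = 204, b = 1022, c = 1678, d = 1952.
Risk in exposed = 204/1226 = 0.16639; risk in unexposed = 1678/3630 = 0.46226.
RR = 0.16639 / 0.46226 = 0.35996
The risk is 64% lower among the exposed than among the unexposed.

0.360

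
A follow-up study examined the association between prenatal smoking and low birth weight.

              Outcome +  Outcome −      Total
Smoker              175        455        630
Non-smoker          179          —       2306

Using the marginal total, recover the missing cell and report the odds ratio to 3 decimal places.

4.570

The missing cell is in the unexposed row: 2306 − 179 = 2127.
So a = 175, b = 455, c = 179, d = 2127.
OR = (a·d)/(b·c) = (175 × 2127) / (455 × 179) = 372225 / 81445 = 4.57026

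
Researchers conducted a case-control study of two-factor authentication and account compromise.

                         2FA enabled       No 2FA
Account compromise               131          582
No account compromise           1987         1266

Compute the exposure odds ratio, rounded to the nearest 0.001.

Reading the table with exposure as columns: a = 131 (2FA enabled, case), b = 1987 (2FA enabled, non-case), c = 582 (No 2FA, case), d = 1266.
OR = (a·d)/(b·c) = (131 × 1266) / (1987 × 582) = 165846 / 1156434 = 0.14341
Exposure is associated with lower odds of account compromise (OR = 0.14 < 1).

0.143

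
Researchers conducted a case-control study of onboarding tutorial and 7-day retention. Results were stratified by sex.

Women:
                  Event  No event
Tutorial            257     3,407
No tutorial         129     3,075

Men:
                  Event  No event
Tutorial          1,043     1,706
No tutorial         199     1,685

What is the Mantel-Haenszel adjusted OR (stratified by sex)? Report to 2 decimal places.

OR_MH = Σ(aᵢdᵢ/nᵢ) / Σ(bᵢcᵢ/nᵢ), where nᵢ is the stratum total.
Stratum 1 (Women): n = 6868; a·d/n = 257·3075/6868 = 115.0662; b·c/n = 3407·129/6868 = 63.9929
Stratum 2 (Men): n = 4633; a·d/n = 1043·1685/4633 = 379.3341; b·c/n = 1706·199/4633 = 73.2774
OR_MH = (115.0662 + 379.3341) / (63.9929 + 73.2774) = 494.4004 / 137.2702 = 3.60166

3.60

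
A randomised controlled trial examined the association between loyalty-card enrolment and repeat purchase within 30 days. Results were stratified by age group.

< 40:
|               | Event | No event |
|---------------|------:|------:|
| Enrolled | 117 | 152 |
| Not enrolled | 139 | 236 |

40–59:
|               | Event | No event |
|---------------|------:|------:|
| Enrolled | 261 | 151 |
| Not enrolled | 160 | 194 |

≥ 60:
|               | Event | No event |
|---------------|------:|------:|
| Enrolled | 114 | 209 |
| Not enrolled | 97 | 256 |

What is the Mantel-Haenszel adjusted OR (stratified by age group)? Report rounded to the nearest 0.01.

OR_MH = Σ(aᵢdᵢ/nᵢ) / Σ(bᵢcᵢ/nᵢ), where nᵢ is the stratum total.
Stratum 1 (< 40): n = 644; a·d/n = 117·236/644 = 42.8758; b·c/n = 152·139/644 = 32.8075
Stratum 2 (40–59): n = 766; a·d/n = 261·194/766 = 66.1018; b·c/n = 151·160/766 = 31.5405
Stratum 3 (≥ 60): n = 676; a·d/n = 114·256/676 = 43.1716; b·c/n = 209·97/676 = 29.9896
OR_MH = (42.8758 + 66.1018 + 43.1716) / (32.8075 + 31.5405 + 29.9896) = 152.1492 / 94.3376 = 1.61282

1.61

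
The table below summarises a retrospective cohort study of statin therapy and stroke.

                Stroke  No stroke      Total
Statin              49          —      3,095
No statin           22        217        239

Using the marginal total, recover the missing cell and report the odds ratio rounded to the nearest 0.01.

0.16

The missing cell is in the exposed row: 3095 − 49 = 3046.
So a = 49, b = 3046, c = 22, d = 217.
OR = (a·d)/(b·c) = (49 × 217) / (3046 × 22) = 10633 / 67012 = 0.15867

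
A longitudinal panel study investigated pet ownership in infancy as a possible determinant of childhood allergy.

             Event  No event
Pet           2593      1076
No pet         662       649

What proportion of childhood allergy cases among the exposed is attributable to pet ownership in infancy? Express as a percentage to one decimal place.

Cells: a = 2593, b = 1076, c = 662, d = 649.
Risk in exposed = 2593/3669 = 0.70673; risk in unexposed = 662/1311 = 0.50496.
RR = 0.70673/0.50496 = 1.39959
AR% = (RR − 1)/RR × 100 = (1.39959 − 1)/1.39959 × 100 = 28.5503%

28.6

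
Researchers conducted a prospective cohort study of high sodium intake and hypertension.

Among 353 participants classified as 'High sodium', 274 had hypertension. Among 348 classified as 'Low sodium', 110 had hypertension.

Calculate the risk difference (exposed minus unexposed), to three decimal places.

From the description: a = 274, b = 79, c = 110, d = 238.
Risk in exposed = 274/353 = 0.776204; risk in unexposed = 110/348 = 0.316092.
Risk difference = 0.776204 − 0.316092 = 0.460112

0.460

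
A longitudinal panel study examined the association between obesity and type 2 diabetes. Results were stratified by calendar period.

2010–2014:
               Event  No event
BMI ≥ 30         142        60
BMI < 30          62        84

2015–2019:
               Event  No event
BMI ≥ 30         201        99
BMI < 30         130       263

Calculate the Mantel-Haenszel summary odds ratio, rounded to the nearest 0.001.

OR_MH = Σ(aᵢdᵢ/nᵢ) / Σ(bᵢcᵢ/nᵢ), where nᵢ is the stratum total.
Stratum 1 (2010–2014): n = 348; a·d/n = 142·84/348 = 34.2759; b·c/n = 60·62/348 = 10.6897
Stratum 2 (2015–2019): n = 693; a·d/n = 201·263/693 = 76.2814; b·c/n = 99·130/693 = 18.5714
OR_MH = (34.2759 + 76.2814) / (10.6897 + 18.5714) = 110.5572 / 29.2611 = 3.77830

3.778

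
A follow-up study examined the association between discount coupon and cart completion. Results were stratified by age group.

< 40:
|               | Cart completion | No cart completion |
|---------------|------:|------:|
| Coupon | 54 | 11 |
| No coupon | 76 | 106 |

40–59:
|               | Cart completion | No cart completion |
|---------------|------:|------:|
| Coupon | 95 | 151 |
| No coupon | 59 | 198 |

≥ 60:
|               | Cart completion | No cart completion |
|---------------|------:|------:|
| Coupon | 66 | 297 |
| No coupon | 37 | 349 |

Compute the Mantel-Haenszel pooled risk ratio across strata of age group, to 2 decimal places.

1.83

RR_MH = Σ(aᵢ·n₀ᵢ/nᵢ) / Σ(cᵢ·n₁ᵢ/nᵢ), with n₁ᵢ = aᵢ+bᵢ (exposed), n₀ᵢ = cᵢ+dᵢ (unexposed), nᵢ = n₁ᵢ+n₀ᵢ.
Stratum 1 (< 40): n₁ = 65, n₀ = 182, n = 247; a·n₀/n = 54·182/247 = 39.7895; c·n₁/n = 76·65/247 = 20.0000
Stratum 2 (40–59): n₁ = 246, n₀ = 257, n = 503; a·n₀/n = 95·257/503 = 48.5388; c·n₁/n = 59·246/503 = 28.8549
Stratum 3 (≥ 60): n₁ = 363, n₀ = 386, n = 749; a·n₀/n = 66·386/749 = 34.0134; c·n₁/n = 37·363/749 = 17.9319
RR_MH = (39.7895 + 48.5388 + 34.0134) / (20.0000 + 28.8549 + 17.9319) = 122.3416 / 66.7868 = 1.83182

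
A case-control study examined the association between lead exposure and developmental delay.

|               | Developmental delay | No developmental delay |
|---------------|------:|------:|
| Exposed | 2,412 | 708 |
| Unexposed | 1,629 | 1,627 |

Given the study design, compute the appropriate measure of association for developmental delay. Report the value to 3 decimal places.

3.403

Cells: a = 2412, b = 708, c = 1629, d = 1627.
This is a case-control study: participants were sampled on outcome status, so risks in the source population cannot be estimated directly — relative risk is not valid here. The odds ratio is the appropriate measure.
OR = (a·d)/(b·c) = (2412 × 1627) / (708 × 1629) = 3924324 / 1153332 = 3.40260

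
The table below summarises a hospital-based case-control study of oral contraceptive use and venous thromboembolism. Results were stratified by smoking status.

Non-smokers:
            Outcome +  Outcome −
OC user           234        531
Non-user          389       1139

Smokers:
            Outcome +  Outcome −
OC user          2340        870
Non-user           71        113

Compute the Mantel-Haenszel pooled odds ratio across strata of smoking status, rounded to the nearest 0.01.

OR_MH = Σ(aᵢdᵢ/nᵢ) / Σ(bᵢcᵢ/nᵢ), where nᵢ is the stratum total.
Stratum 1 (Non-smokers): n = 2293; a·d/n = 234·1139/2293 = 116.2346; b·c/n = 531·389/2293 = 90.0824
Stratum 2 (Smokers): n = 3394; a·d/n = 2340·113/3394 = 77.9081; b·c/n = 870·71/3394 = 18.1998
OR_MH = (116.2346 + 77.9081) / (90.0824 + 18.1998) = 194.1427 / 108.2822 = 1.79293

1.79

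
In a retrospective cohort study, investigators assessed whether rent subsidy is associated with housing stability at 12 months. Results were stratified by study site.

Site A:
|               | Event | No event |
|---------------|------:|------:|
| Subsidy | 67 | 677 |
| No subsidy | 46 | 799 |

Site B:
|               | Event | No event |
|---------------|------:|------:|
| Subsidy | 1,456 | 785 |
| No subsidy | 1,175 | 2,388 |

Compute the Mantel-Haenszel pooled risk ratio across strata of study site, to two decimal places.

RR_MH = Σ(aᵢ·n₀ᵢ/nᵢ) / Σ(cᵢ·n₁ᵢ/nᵢ), with n₁ᵢ = aᵢ+bᵢ (exposed), n₀ᵢ = cᵢ+dᵢ (unexposed), nᵢ = n₁ᵢ+n₀ᵢ.
Stratum 1 (Site A): n₁ = 744, n₀ = 845, n = 1589; a·n₀/n = 67·845/1589 = 35.6293; c·n₁/n = 46·744/1589 = 21.5381
Stratum 2 (Site B): n₁ = 2241, n₀ = 3563, n = 5804; a·n₀/n = 1456·3563/5804 = 893.8194; c·n₁/n = 1175·2241/5804 = 453.6828
RR_MH = (35.6293 + 893.8194) / (21.5381 + 453.6828) = 929.4488 / 475.2209 = 1.95582

1.96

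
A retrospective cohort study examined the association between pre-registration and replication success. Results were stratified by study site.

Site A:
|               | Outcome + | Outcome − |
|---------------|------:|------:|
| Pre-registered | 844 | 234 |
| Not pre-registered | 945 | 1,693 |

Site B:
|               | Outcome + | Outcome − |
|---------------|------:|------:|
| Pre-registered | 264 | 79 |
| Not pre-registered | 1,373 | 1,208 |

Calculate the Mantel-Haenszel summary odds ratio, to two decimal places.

OR_MH = Σ(aᵢdᵢ/nᵢ) / Σ(bᵢcᵢ/nᵢ), where nᵢ is the stratum total.
Stratum 1 (Site A): n = 3716; a·d/n = 844·1693/3716 = 384.5242; b·c/n = 234·945/3716 = 59.5075
Stratum 2 (Site B): n = 2924; a·d/n = 264·1208/2924 = 109.0670; b·c/n = 79·1373/2924 = 37.0954
OR_MH = (384.5242 + 109.0670) / (59.5075 + 37.0954) = 493.5913 / 96.6030 = 5.10948

5.11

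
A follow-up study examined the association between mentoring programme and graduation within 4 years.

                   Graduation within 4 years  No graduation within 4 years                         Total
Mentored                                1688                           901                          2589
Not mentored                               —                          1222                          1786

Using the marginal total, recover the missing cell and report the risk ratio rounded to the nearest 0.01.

2.06

The missing cell is in the unexposed row: 1786 − 1222 = 564.
So a = 1688, b = 901, c = 564, d = 1222.
RR = [a/(a+b)] / [c/(c+d)] = (1688/2589) / (564/1786) = 0.65199/0.31579 = 2.06463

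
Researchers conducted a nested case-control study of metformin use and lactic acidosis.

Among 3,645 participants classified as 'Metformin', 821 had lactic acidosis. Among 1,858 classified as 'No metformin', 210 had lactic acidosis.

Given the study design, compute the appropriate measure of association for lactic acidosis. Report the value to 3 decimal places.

From the description: a = 821, b = 2824, c = 210, d = 1648.
This is a nested case-control study: participants were sampled on outcome status, so risks in the source population cannot be estimated directly — relative risk is not valid here. The odds ratio is the appropriate measure.
OR = (a·d)/(b·c) = (821 × 1648) / (2824 × 210) = 1353008 / 593040 = 2.28148

2.281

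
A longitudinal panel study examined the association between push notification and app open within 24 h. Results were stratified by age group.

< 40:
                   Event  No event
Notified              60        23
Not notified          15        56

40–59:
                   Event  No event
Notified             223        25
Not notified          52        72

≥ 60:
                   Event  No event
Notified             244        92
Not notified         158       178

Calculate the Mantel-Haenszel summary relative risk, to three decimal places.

RR_MH = Σ(aᵢ·n₀ᵢ/nᵢ) / Σ(cᵢ·n₁ᵢ/nᵢ), with n₁ᵢ = aᵢ+bᵢ (exposed), n₀ᵢ = cᵢ+dᵢ (unexposed), nᵢ = n₁ᵢ+n₀ᵢ.
Stratum 1 (< 40): n₁ = 83, n₀ = 71, n = 154; a·n₀/n = 60·71/154 = 27.6623; c·n₁/n = 15·83/154 = 8.0844
Stratum 2 (40–59): n₁ = 248, n₀ = 124, n = 372; a·n₀/n = 223·124/372 = 74.3333; c·n₁/n = 52·248/372 = 34.6667
Stratum 3 (≥ 60): n₁ = 336, n₀ = 336, n = 672; a·n₀/n = 244·336/672 = 122.0000; c·n₁/n = 158·336/672 = 79.0000
RR_MH = (27.6623 + 74.3333 + 122.0000) / (8.0844 + 34.6667 + 79.0000) = 223.9957 / 121.7511 = 1.83978

1.840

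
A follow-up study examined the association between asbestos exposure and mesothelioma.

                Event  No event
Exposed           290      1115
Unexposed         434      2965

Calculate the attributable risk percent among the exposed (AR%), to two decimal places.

38.14

Cells: a = 290, b = 1115, c = 434, d = 2965.
Risk in exposed = 290/1405 = 0.20641; risk in unexposed = 434/3399 = 0.12768.
RR = 0.20641/0.12768 = 1.61653
AR% = (RR − 1)/RR × 100 = (1.61653 − 1)/1.61653 × 100 = 38.1390%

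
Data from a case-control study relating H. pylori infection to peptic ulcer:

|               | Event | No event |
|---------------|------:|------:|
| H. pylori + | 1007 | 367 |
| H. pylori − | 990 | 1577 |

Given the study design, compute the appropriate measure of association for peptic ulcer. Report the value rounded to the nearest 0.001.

Cells: a = 1007, b = 367, c = 990, d = 1577.
This is a case-control study: participants were sampled on outcome status, so risks in the source population cannot be estimated directly — relative risk is not valid here. The odds ratio is the appropriate measure.
OR = (a·d)/(b·c) = (1007 × 1577) / (367 × 990) = 1588039 / 363330 = 4.37079

4.371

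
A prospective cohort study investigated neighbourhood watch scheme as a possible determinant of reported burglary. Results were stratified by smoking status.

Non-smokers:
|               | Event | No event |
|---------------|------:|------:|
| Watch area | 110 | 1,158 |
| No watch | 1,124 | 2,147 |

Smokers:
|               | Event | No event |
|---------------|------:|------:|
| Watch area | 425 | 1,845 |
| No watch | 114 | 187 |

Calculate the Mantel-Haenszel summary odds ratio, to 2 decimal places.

OR_MH = Σ(aᵢdᵢ/nᵢ) / Σ(bᵢcᵢ/nᵢ), where nᵢ is the stratum total.
Stratum 1 (Non-smokers): n = 4539; a·d/n = 110·2147/4539 = 52.0313; b·c/n = 1158·1124/4539 = 286.7574
Stratum 2 (Smokers): n = 2571; a·d/n = 425·187/2571 = 30.9121; b·c/n = 1845·114/2571 = 81.8086
OR_MH = (52.0313 + 30.9121) / (286.7574 + 81.8086) = 82.9434 / 368.5661 = 0.22504

0.23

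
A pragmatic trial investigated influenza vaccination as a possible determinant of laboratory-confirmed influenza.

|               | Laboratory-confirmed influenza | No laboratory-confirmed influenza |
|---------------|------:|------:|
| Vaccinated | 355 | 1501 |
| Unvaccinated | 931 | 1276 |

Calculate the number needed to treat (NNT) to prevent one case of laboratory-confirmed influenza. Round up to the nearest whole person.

5

Risk in treated group = 355/1856 = 0.19127; risk in control = 931/2207 = 0.42184.
Absolute risk reduction = 0.42184 − 0.19127 = 0.23057
NNT = 1 / ARR = 1 / 0.23057 = 4.337 → round up → 5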